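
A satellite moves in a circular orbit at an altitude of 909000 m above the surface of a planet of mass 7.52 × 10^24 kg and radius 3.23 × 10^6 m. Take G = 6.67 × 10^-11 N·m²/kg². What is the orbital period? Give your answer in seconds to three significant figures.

2360 s

r = R + h = 3.23 × 10^6 + 909000 = 4.139 × 10^6 m. Gravity provides the centripetal force: G M m / r² = m v² / r ⇒ v = √(GM/r) = 11010 m/s.
T = 2πr/v = 2π × 4.139 × 10^6 / 11010 = 2362 s.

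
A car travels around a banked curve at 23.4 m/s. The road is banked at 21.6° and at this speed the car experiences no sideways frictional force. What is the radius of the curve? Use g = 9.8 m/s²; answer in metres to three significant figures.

141 m

Frictionless banking: tanθ = v²/(rg), so r = v²/(g tanθ).
r = (23.4)²/(9.8 × tan 21.6°) = 547.6/(9.8 × 0.3959) = 547.6/3.880 = 141.1 m.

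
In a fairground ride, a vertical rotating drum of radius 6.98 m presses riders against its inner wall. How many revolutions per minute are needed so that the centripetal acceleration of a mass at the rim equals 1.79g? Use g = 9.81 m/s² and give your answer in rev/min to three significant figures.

15.1 rev/min

Require ω²r = 1.79g, so ω = √(1.79 × 9.81/6.98) = 1.586 rad/s.
In rev/min: ω × 60/(2π) = 1.586 × 60/(2π) = 15.15 rev/min.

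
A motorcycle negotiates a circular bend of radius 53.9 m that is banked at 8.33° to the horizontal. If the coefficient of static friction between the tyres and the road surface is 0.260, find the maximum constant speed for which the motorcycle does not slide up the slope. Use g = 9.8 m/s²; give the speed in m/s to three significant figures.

14.9 m/s

At the maximum speed, friction acts down the slope at its limiting value f = μN. Radially (horizontal, toward centre): N sinθ + μN cosθ = mv²/r. Vertically: N cosθ − μN sinθ = mg.
Dividing: v² = r g (sinθ + μcosθ)/(cosθ − μsinθ).
sinθ + μcosθ = 0.1449 + 0.260×0.9895 = 0.4021; cosθ − μsinθ = 0.9895 − 0.260×0.1449 = 0.9518.
v² = 53.9 × 9.8 × 0.4021/0.9518 = 223.2 m²/s², so v = 14.94 m/s.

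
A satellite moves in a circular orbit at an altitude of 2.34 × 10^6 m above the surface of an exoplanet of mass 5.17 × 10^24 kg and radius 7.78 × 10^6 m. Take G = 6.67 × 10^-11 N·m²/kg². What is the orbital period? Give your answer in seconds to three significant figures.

10900 s

r = R + h = 7.78 × 10^6 + 2.34 × 10^6 = 1.012 × 10^7 m. Gravity provides the centripetal force: G M m / r² = m v² / r ⇒ v = √(GM/r) = 5837 m/s.
T = 2πr/v = 2π × 1.012 × 10^7 / 5837 = 10890 s.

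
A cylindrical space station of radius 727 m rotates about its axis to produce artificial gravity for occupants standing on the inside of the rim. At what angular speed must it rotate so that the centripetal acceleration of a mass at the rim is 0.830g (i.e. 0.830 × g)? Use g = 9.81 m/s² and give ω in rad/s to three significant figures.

Centripetal acceleration a_c = ω²r. Setting ω²r = 0.830g:
ω = √(0.830g / r) = √(0.830 × 9.81 / 727) = √0.01120 = 0.1058 rad/s.

0.106 rad/s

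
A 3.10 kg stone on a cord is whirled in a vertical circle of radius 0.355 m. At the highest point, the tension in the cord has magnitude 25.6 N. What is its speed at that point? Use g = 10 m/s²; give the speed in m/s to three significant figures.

2.55 m/s

At the top, T + mg = mv²/r, so v = √(r(T/m + g)) = √(0.355 × (25.6/3.10 + 10.0)) = √(0.355 × 18.26) = √6.482 = 2.546 m/s.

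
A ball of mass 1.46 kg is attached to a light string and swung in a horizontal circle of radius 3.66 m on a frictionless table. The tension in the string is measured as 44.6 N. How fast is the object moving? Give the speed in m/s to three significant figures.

T = m v²/r ⇒ v = √(T r / m) = √(44.6 × 3.66 / 1.46) = √111.8 = 10.57 m/s.

10.6 m/s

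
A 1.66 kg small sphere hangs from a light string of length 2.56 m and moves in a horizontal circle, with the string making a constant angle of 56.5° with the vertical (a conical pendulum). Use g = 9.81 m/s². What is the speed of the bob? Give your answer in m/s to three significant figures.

5.62 m/s

The radius of the circle is r = L sinθ = 2.56 × sin 56.5° = 2.135 m.
Horizontally T sinθ = mv²/r and vertically T cosθ = mg, so tanθ = v²/(rg).
v = √(r g tanθ) = √(2.135 × 9.81 × 1.511) = √31.64 = 5.625 m/s.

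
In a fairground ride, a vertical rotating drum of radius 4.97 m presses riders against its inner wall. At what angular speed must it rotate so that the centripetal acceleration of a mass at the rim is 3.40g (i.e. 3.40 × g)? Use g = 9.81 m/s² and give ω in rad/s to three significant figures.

2.59 rad/s

Centripetal acceleration a_c = ω²r. Setting ω²r = 3.40g:
ω = √(3.40g / r) = √(3.40 × 9.81 / 4.97) = √6.711 = 2.591 rad/s.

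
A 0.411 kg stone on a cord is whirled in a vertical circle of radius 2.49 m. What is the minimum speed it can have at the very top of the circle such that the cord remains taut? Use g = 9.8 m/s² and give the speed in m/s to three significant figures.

4.94 m/s

At the top, both weight mg and T point toward the centre: T + mg = mv²/r.
At minimum speed T → 0, so mg = mv_min²/r ⇒ v_min = √(g r) = √(9.8 × 2.49) = 4.940 m/s.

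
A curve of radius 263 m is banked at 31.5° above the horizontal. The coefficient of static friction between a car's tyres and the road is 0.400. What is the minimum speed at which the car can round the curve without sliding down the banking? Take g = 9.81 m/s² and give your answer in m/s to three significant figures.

At the minimum speed, friction acts up the slope at its limiting value f = μN. Radially (horizontal, toward centre): N sinθ − μN cosθ = mv²/r. Vertically: N cosθ + μN sinθ = mg.
Dividing: v² = r g (sinθ − μcosθ)/(cosθ + μsinθ).
sinθ − μcosθ = 0.5225 − 0.400×0.8526 = 0.1814; cosθ + μsinθ = 0.8526 + 0.400×0.5225 = 1.062.
v² = 263 × 9.81 × 0.1814/1.062 = 440.9 m²/s², so v = 21.00 m/s.

21.0 m/s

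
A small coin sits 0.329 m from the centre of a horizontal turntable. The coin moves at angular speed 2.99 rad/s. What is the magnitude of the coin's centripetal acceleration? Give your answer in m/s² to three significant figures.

2.94 m/s²

v = ωr = 2.99 × 0.329 = 0.9837 m/s.
a_c = v²/r = (0.9837)²/0.329 = 0.9677/0.329 = 2.941 m/s².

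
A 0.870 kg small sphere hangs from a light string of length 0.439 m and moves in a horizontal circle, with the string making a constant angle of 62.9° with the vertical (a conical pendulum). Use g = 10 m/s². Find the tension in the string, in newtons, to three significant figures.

Vertically the bob has no acceleration, so T cosθ = mg.
T = mg/cosθ = 0.870 × 10.0 / cos 62.9° = 8.700/0.4555 = 19.10 N.

19.1 N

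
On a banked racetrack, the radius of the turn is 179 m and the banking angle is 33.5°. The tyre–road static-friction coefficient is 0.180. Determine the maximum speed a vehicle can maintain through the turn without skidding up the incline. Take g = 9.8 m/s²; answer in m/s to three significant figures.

At the maximum speed, friction acts down the slope at its limiting value f = μN. Radially (horizontal, toward centre): N sinθ + μN cosθ = mv²/r. Vertically: N cosθ − μN sinθ = mg.
Dividing: v² = r g (sinθ + μcosθ)/(cosθ − μsinθ).
sinθ + μcosθ = 0.5519 + 0.180×0.8339 = 0.7020; cosθ − μsinθ = 0.8339 − 0.180×0.5519 = 0.7345.
v² = 179 × 9.8 × 0.7020/0.7345 = 1677 m²/s², so v = 40.95 m/s.

40.9 m/s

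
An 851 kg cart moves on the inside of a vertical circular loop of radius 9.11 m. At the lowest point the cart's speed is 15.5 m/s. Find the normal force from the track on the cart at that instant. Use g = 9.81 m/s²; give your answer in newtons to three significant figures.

At the lowest point, N points up (toward the centre) and the weight mg points down (away from the centre), so the net inward force is N − mg = mv²/r.
N = m(v²/r + g) = 851 × ((15.5)²/9.11 + 9.81) = 851 × (26.37 + 9.81) = 851 × 36.18 = 30790 N.

30800 N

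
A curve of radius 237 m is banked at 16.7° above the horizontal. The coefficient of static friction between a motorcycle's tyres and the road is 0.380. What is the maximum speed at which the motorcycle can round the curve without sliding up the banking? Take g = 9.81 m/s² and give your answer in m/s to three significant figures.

42.2 m/s

At the maximum speed, friction acts down the slope at its limiting value f = μN. Radially (horizontal, toward centre): N sinθ + μN cosθ = mv²/r. Vertically: N cosθ − μN sinθ = mg.
Dividing: v² = r g (sinθ + μcosθ)/(cosθ − μsinθ).
sinθ + μcosθ = 0.2874 + 0.380×0.9578 = 0.6513; cosθ − μsinθ = 0.9578 − 0.380×0.2874 = 0.8486.
v² = 237 × 9.81 × 0.6513/0.8486 = 1784 m²/s², so v = 42.24 m/s.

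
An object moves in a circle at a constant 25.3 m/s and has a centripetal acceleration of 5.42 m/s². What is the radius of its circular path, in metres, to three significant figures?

a_c = v²/r ⇒ r = v²/a_c = (25.3)²/5.42 = 640.1/5.42 = 118.1 m.

118 m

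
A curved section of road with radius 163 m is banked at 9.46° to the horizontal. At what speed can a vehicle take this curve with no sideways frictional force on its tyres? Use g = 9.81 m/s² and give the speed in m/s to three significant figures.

16.3 m/s

On a frictionless banked curve, N sinθ = mv²/r and N cosθ = mg, so tanθ = v²/(rg).
v = √(r g tanθ) = √(163 × 9.81 × tan 9.46°) = √(163 × 9.81 × 0.1666) = √266.4 = 16.32 m/s.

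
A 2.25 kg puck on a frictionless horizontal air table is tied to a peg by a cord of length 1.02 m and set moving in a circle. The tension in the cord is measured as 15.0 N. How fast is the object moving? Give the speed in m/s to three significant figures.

T = m v²/r ⇒ v = √(T r / m) = √(15.0 × 1.02 / 2.25) = √6.800 = 2.608 m/s.

2.61 m/s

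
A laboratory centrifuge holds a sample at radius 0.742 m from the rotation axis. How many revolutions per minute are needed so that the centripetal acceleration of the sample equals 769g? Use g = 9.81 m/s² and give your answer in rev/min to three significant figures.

963 rev/min

Require ω²r = 769g, so ω = √(769 × 9.81/0.742) = 100.8 rad/s.
In rev/min: ω × 60/(2π) = 100.8 × 60/(2π) = 962.9 rev/min.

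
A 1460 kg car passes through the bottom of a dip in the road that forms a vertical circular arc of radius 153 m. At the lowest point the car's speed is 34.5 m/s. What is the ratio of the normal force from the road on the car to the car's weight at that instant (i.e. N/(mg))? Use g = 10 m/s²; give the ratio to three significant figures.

At the bottom, N − mg = mv²/r, so N = m(v²/r + g) and N/(mg) = v²/(rg) + 1 = (34.5)²/(153 × 10.0) + 1 = 0.7779 + 1 = 1.778.

1.78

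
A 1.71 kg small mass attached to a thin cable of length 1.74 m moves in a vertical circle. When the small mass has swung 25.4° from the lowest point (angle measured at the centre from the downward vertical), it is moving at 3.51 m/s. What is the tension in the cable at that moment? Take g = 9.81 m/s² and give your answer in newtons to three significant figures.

Take the radial direction toward the centre of the circle as positive. The component of the weight along the string toward the centre is −mg cos φ (φ measured from the bottom), so Newton's second law along the string gives T − mg cos φ = m v²/r.
cos 25.4° = 0.9033, so T = m(v²/r + g cos φ) = 1.71 × ((3.51)²/1.74 + 9.81 × 0.9033) = 1.71 × (7.081 + (8.862)) = 1.71 × 15.94 = 27.26 N.

27.3 N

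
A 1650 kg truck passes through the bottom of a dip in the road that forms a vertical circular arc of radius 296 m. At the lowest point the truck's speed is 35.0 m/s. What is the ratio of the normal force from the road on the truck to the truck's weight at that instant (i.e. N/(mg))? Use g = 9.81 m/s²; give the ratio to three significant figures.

1.42

At the bottom, N − mg = mv²/r, so N = m(v²/r + g) and N/(mg) = v²/(rg) + 1 = (35.0)²/(296 × 9.81) + 1 = 0.4219 + 1 = 1.422.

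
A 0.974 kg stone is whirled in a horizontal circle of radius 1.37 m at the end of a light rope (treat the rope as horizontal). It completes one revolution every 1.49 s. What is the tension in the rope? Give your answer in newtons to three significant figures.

23.7 N

v = 2πr/T = 2π × 1.37/1.49 = 5.777 m/s.
The tension is the only horizontal force, so it supplies the full centripetal force: T = m v²/r = 0.974 × (5.777)²/1.37 = 0.974 × 33.38/1.37 = 23.73 N.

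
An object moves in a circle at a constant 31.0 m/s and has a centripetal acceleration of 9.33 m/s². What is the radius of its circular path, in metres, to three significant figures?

103 m

a_c = v²/r ⇒ r = v²/a_c = (31.0)²/9.33 = 961.0/9.33 = 103.0 m.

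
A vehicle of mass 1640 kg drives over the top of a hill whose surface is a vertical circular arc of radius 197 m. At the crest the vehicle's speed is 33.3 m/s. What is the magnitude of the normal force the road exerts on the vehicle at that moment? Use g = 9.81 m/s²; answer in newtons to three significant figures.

6860 N

At the crest the centripetal acceleration points downward (toward the centre of the arc), so mg − N = mv²/r.
N = m(g − v²/r) = 1640 × (9.81 − (33.3)²/197) = 1640 × (9.81 − 5.629) = 1640 × 4.181 = 6857 N.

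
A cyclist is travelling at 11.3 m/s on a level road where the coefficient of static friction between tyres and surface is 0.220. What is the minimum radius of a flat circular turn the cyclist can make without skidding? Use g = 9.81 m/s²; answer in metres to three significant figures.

59.2 m

At the limit, μ_s m g = m v²/r, so r_min = v²/(μ_s g) = (11.3)²/(0.220 × 9.81) = 127.7/2.158 = 59.17 m.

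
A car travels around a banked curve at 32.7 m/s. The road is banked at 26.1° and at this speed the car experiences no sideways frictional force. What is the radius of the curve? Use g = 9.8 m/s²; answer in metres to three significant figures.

223 m

Frictionless banking: tanθ = v²/(rg), so r = v²/(g tanθ).
r = (32.7)²/(9.8 × tan 26.1°) = 1069/(9.8 × 0.4899) = 1069/4.801 = 222.7 m.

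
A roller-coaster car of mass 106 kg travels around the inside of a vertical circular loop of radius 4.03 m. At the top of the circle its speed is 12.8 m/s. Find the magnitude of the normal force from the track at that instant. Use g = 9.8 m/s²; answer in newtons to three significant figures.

3270 N

At the top, both N and the weight mg point inward (toward the centre), so N + mg = mv²/r.
N = m(v²/r − g) = 106 × ((12.8)²/4.03 − 9.8) = 106 × (40.66 − 9.8) = 106 × 30.86 = 3271 N.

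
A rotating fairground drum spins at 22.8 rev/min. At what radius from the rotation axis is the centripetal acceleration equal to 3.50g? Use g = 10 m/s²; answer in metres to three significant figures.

6.14 m

ω = 22.8 rev/min × 2π/60 = 2.388 rad/s.
a_c = ω²r = 3.50g ⇒ r = 3.50 × 10.0 / (2.388)² = 35.00/5.701 = 6.140 m.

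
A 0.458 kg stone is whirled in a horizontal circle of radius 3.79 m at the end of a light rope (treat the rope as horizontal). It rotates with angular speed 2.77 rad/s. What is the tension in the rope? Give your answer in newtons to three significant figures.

13.3 N

v = ωr = 2.77 × 3.79 = 10.50 m/s.
The tension is the only horizontal force, so it supplies the full centripetal force: T = m v²/r = 0.458 × (10.50)²/3.79 = 0.458 × 110.2/3.79 = 13.32 N.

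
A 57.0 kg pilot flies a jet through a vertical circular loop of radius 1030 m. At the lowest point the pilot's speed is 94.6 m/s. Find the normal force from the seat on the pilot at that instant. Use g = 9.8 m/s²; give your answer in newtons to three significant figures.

At the lowest point, N points up (toward the centre) and the weight mg points down (away from the centre), so the net inward force is N − mg = mv²/r.
N = m(v²/r + g) = 57.0 × ((94.6)²/1030 + 9.8) = 57.0 × (8.689 + 9.8) = 57.0 × 18.49 = 1054 N.

1050 N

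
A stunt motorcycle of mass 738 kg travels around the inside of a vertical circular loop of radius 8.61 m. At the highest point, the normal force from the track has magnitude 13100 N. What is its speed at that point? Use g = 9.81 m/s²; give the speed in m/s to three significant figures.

15.4 m/s

At the top, N + mg = mv²/r, so v = √(r(N/m + g)) = √(8.61 × (13100/738 + 9.81)) = √(8.61 × 27.56) = √237.3 = 15.40 m/s.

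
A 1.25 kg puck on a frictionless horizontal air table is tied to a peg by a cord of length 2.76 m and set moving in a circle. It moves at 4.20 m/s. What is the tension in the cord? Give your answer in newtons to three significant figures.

The tension is the only horizontal force, so it supplies the full centripetal force: T = m v²/r = 1.25 × (4.200)²/2.76 = 1.25 × 17.64/2.76 = 7.989 N.

7.99 N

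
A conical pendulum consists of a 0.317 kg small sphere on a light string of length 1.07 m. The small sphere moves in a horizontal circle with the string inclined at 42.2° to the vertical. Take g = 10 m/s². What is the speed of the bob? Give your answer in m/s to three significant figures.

The radius of the circle is r = L sinθ = 1.07 × sin 42.2° = 0.7187 m.
Horizontally T sinθ = mv²/r and vertically T cosθ = mg, so tanθ = v²/(rg).
v = √(r g tanθ) = √(0.7187 × 10.0 × 0.9067) = √6.517 = 2.553 m/s.

2.55 m/s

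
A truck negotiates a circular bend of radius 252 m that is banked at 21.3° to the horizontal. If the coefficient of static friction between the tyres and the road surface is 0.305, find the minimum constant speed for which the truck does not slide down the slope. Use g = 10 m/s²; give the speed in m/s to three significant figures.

13.8 m/s

At the minimum speed, friction acts up the slope at its limiting value f = μN. Radially (horizontal, toward centre): N sinθ − μN cosθ = mv²/r. Vertically: N cosθ + μN sinθ = mg.
Dividing: v² = r g (sinθ − μcosθ)/(cosθ + μsinθ).
sinθ − μcosθ = 0.3633 − 0.305×0.9317 = 0.07909; cosθ + μsinθ = 0.9317 + 0.305×0.3633 = 1.042.
v² = 252 × 10.0 × 0.07909/1.042 = 191.2 m²/s², so v = 13.83 m/s.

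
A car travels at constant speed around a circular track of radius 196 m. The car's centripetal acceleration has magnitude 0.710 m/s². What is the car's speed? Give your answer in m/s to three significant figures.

a_c = v²/r ⇒ v = √(a_c · r) = √(0.710 × 196) = √139.2 = 11.80 m/s.

11.8 m/s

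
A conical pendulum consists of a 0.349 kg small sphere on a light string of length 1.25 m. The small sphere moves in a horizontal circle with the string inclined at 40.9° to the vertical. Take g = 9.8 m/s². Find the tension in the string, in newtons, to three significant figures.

Vertically the bob has no acceleration, so T cosθ = mg.
T = mg/cosθ = 0.349 × 9.8 / cos 40.9° = 3.420/0.7559 = 4.525 N.

4.52 N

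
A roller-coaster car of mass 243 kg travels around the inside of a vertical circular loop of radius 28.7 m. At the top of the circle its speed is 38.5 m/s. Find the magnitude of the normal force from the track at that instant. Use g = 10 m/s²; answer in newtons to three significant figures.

10100 N

At the top, both N and the weight mg point inward (toward the centre), so N + mg = mv²/r.
N = m(v²/r − g) = 243 × ((38.5)²/28.7 − 10.0) = 243 × (51.65 − 10.0) = 243 × 41.65 = 10120 N.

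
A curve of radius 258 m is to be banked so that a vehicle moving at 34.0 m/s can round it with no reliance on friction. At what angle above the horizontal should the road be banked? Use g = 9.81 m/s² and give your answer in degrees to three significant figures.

24.5°

For a frictionless banked turn: horizontally N sinθ = mv²/r and vertically N cosθ = mg.
Dividing: tanθ = v²/(r g) = (34.0)²/(258 × 9.81) = 1156/2531 = 0.4567.
θ = arctan(0.4567) = 24.55°.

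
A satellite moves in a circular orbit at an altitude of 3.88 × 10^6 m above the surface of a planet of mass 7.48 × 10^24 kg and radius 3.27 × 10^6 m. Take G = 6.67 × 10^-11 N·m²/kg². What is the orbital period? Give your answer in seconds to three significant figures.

5380 s

r = R + h = 3.27 × 10^6 + 3.88 × 10^6 = 7.150 × 10^6 m. Gravity provides the centripetal force: G M m / r² = m v² / r ⇒ v = √(GM/r) = 8353 m/s.
T = 2πr/v = 2π × 7.150 × 10^6 / 8353 = 5378 s.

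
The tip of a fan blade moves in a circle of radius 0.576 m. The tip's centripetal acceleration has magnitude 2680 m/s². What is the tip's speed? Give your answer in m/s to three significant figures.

a_c = v²/r ⇒ v = √(a_c · r) = √(2680 × 0.576) = √1544 = 39.29 m/s.

39.3 m/s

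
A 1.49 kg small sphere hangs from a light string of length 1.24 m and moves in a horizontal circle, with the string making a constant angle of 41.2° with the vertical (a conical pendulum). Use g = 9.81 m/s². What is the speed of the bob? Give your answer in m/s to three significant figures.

2.65 m/s

The radius of the circle is r = L sinθ = 1.24 × sin 41.2° = 0.8168 m.
Horizontally T sinθ = mv²/r and vertically T cosθ = mg, so tanθ = v²/(rg).
v = √(r g tanθ) = √(0.8168 × 9.81 × 0.8754) = √7.014 = 2.648 m/s.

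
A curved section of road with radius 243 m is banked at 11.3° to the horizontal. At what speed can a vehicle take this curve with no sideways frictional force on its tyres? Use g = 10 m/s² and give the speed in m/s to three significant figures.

On a frictionless banked curve, N sinθ = mv²/r and N cosθ = mg, so tanθ = v²/(rg).
v = √(r g tanθ) = √(243 × 10.0 × tan 11.3°) = √(243 × 10.0 × 0.1998) = √485.6 = 22.04 m/s.

22.0 m/s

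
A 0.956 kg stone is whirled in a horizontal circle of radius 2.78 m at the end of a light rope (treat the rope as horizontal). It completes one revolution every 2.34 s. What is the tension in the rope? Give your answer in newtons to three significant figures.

19.2 N

v = 2πr/T = 2π × 2.78/2.34 = 7.465 m/s.
The tension is the only horizontal force, so it supplies the full centripetal force: T = m v²/r = 0.956 × (7.465)²/2.78 = 0.956 × 55.72/2.78 = 19.16 N.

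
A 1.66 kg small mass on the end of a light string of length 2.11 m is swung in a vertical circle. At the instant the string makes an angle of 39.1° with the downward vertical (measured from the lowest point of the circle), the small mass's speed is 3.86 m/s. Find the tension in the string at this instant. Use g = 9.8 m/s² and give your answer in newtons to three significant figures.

24.3 N

Take the radial direction toward the centre of the circle as positive. The component of the weight along the string toward the centre is −mg cos φ (φ measured from the bottom), so Newton's second law along the string gives T − mg cos φ = m v²/r.
cos 39.1° = 0.7760, so T = m(v²/r + g cos φ) = 1.66 × ((3.86)²/2.11 + 9.8 × 0.7760) = 1.66 × (7.061 + (7.605)) = 1.66 × 14.67 = 24.35 N.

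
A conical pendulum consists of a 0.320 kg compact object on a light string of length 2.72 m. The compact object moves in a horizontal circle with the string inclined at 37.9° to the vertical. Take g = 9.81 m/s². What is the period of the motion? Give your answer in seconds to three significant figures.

2.94 s

r = L sinθ = 1.671 m. From T sinθ = mω²r and T cosθ = mg: tanθ = ω²r/g, so ω² = g tanθ / r = g/(L cosθ).
ω = √(g/(L cosθ)) = √(9.81/(2.72 × 0.7891)) = √4.571 = 2.138 rad/s.
Period = 2π/ω = 2.939 s.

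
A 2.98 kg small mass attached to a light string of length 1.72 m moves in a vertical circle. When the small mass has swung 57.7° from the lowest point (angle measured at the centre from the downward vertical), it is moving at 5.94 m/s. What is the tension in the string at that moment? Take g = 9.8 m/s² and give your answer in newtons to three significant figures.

76.7 N

Take the radial direction toward the centre of the circle as positive. The component of the weight along the string toward the centre is −mg cos φ (φ measured from the bottom), so Newton's second law along the string gives T − mg cos φ = m v²/r.
cos 57.7° = 0.5344, so T = m(v²/r + g cos φ) = 2.98 × ((5.94)²/1.72 + 9.8 × 0.5344) = 2.98 × (20.51 + (5.237)) = 2.98 × 25.75 = 76.74 N.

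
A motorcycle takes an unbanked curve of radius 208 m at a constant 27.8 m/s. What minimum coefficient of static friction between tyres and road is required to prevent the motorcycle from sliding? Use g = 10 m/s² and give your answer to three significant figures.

Friction provides the centripetal force: μ_s m g = m v²/r, so μ_s = v²/(g r) = (27.80)²/(10.0 × 208) = 772.8/2080 = 0.3716.

0.372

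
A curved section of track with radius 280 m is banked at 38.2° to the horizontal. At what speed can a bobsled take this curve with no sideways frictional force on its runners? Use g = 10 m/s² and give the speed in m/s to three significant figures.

46.9 m/s

On a frictionless banked curve, N sinθ = mv²/r and N cosθ = mg, so tanθ = v²/(rg).
v = √(r g tanθ) = √(280 × 10.0 × tan 38.2°) = √(280 × 10.0 × 0.7869) = √2203 = 46.94 m/s.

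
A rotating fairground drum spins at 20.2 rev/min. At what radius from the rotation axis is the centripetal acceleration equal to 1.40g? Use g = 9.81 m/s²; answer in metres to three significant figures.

ω = 20.2 rev/min × 2π/60 = 2.115 rad/s.
a_c = ω²r = 1.40g ⇒ r = 1.40 × 9.81 / (2.115)² = 13.73/4.475 = 3.069 m.

3.07 m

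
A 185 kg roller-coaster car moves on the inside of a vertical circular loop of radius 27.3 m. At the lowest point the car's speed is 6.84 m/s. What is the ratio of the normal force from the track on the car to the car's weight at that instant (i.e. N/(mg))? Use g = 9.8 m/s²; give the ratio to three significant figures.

1.17

At the bottom, N − mg = mv²/r, so N = m(v²/r + g) and N/(mg) = v²/(rg) + 1 = (6.84)²/(27.3 × 9.8) + 1 = 0.1749 + 1 = 1.175.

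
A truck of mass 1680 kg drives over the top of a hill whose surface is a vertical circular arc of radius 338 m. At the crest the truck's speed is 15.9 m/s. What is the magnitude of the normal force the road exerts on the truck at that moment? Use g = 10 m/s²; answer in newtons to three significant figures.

15500 N

At the crest the centripetal acceleration points downward (toward the centre of the arc), so mg − N = mv²/r.
N = m(g − v²/r) = 1680 × (10.0 − (15.9)²/338) = 1680 × (10.0 − 0.7480) = 1680 × 9.252 = 15540 N.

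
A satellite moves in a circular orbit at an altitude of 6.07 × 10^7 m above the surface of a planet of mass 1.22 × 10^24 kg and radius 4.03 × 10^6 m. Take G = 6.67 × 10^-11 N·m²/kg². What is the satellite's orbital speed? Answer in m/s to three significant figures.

1120 m/s

Orbital radius r = R + h = 4.03 × 10^6 + 6.07 × 10^7 = 6.473 × 10^7 m.
Gravity supplies the centripetal force: G M m / r² = m v² / r, so v = √(GM/r).
v = √(6.67 × 10^-11 × 1.22 × 10^24 / 6.473 × 10^7) = √(1.257 × 10^6) = 1121 m/s.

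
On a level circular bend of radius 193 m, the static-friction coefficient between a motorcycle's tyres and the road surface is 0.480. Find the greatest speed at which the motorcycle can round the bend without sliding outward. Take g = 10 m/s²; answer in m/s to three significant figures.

30.4 m/s

On a flat curve, static friction is the only horizontal force, so it must supply the full centripetal force: μ_s m g = m v²/r.
Mass cancels: v_max = √(μ_s g r) = √(0.480 × 10.0 × 193) = √926.4 = 30.44 m/s.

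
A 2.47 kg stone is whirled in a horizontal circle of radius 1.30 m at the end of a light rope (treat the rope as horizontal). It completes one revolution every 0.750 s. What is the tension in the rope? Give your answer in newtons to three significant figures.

v = 2πr/T = 2π × 1.30/0.750 = 10.89 m/s.
The tension is the only horizontal force, so it supplies the full centripetal force: T = m v²/r = 2.47 × (10.89)²/1.30 = 2.47 × 118.6/1.30 = 225.4 N.

225 N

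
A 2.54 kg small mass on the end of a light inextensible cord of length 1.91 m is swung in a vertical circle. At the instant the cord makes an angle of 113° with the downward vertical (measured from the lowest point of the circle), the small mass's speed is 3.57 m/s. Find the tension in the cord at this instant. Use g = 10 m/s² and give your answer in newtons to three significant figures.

Take the radial direction toward the centre of the circle as positive. The component of the weight along the string toward the centre is −mg cos φ (φ measured from the bottom), so Newton's second law along the string gives T − mg cos φ = m v²/r.
cos 113° = -0.3907, so T = m(v²/r + g cos φ) = 2.54 × ((3.57)²/1.91 + 10.0 × -0.3907) = 2.54 × (6.673 + (-3.907)) = 2.54 × 2.765 = 7.024 N.

7.02 N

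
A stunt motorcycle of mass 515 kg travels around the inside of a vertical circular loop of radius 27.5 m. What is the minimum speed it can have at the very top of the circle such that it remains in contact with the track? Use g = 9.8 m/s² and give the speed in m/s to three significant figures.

16.4 m/s

At the top, both weight mg and N point toward the centre: N + mg = mv²/r.
At minimum speed N → 0, so mg = mv_min²/r ⇒ v_min = √(g r) = √(9.8 × 27.5) = 16.42 m/s.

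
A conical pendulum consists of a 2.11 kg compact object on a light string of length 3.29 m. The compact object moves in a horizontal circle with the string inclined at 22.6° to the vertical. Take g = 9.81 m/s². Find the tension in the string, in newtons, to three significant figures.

22.4 N

Vertically the bob has no acceleration, so T cosθ = mg.
T = mg/cosθ = 2.11 × 9.81 / cos 22.6° = 20.70/0.9232 = 22.42 N.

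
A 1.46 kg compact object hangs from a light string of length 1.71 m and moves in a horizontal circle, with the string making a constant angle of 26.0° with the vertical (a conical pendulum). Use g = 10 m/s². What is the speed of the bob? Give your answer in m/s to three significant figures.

1.91 m/s

The radius of the circle is r = L sinθ = 1.71 × sin 26.0° = 0.7496 m.
Horizontally T sinθ = mv²/r and vertically T cosθ = mg, so tanθ = v²/(rg).
v = √(r g tanθ) = √(0.7496 × 10.0 × 0.4877) = √3.656 = 1.912 m/s.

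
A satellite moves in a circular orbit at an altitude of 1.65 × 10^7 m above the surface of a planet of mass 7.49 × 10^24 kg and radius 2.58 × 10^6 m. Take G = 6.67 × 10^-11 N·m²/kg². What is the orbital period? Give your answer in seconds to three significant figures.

r = R + h = 2.58 × 10^6 + 1.65 × 10^7 = 1.908 × 10^7 m. Gravity provides the centripetal force: G M m / r² = m v² / r ⇒ v = √(GM/r) = 5117 m/s.
T = 2πr/v = 2π × 1.908 × 10^7 / 5117 = 23430 s.

23400 s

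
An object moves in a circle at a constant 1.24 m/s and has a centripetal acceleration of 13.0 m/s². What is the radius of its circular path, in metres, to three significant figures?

a_c = v²/r ⇒ r = v²/a_c = (1.24)²/13.0 = 1.538/13.0 = 0.1183 m.

0.118 m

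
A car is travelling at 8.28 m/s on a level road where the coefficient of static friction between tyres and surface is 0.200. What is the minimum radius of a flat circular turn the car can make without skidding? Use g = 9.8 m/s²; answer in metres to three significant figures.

At the limit, μ_s m g = m v²/r, so r_min = v²/(μ_s g) = (8.28)²/(0.200 × 9.8) = 68.56/1.960 = 34.98 m.

35.0 m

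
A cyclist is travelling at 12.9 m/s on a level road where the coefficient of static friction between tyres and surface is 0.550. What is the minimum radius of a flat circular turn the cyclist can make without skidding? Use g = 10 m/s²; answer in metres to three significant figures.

At the limit, μ_s m g = m v²/r, so r_min = v²/(μ_s g) = (12.9)²/(0.550 × 10.0) = 166.4/5.500 = 30.26 m.

30.3 m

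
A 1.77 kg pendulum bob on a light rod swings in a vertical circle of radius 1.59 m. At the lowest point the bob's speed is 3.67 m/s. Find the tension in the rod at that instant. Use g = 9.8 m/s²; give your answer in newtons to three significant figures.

32.3 N

At the lowest point, T points up (toward the centre) and the weight mg points down (away from the centre), so the net inward force is T − mg = mv²/r.
T = m(v²/r + g) = 1.77 × ((3.67)²/1.59 + 9.8) = 1.77 × (8.471 + 9.8) = 1.77 × 18.27 = 32.34 N.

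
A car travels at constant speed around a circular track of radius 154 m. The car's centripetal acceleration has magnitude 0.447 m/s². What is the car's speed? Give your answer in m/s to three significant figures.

8.30 m/s

a_c = v²/r ⇒ v = √(a_c · r) = √(0.447 × 154) = √68.84 = 8.297 m/s.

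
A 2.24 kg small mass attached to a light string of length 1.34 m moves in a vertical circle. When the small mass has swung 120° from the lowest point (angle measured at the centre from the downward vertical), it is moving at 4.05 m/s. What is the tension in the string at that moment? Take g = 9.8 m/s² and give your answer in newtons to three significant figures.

Take the radial direction toward the centre of the circle as positive. The component of the weight along the string toward the centre is −mg cos φ (φ measured from the bottom), so Newton's second law along the string gives T − mg cos φ = m v²/r.
cos 120° = -0.5000, so T = m(v²/r + g cos φ) = 2.24 × ((4.05)²/1.34 + 9.8 × -0.5000) = 2.24 × (12.24 + (-4.900)) = 2.24 × 7.341 = 16.44 N.

16.4 N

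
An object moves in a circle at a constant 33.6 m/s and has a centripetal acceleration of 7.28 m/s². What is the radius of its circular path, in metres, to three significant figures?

155 m

a_c = v²/r ⇒ r = v²/a_c = (33.6)²/7.28 = 1129/7.28 = 155.1 m.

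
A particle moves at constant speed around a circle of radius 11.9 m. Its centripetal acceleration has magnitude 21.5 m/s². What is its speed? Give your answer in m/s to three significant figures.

16.0 m/s

a_c = v²/r ⇒ v = √(a_c · r) = √(21.5 × 11.9) = √255.8 = 16.00 m/s.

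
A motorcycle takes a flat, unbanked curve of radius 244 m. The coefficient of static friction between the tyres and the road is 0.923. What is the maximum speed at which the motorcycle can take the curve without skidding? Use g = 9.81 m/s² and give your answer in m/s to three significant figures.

47.0 m/s

On a flat curve, static friction is the only horizontal force, so it must supply the full centripetal force: μ_s m g = m v²/r.
Mass cancels: v_max = √(μ_s g r) = √(0.923 × 9.81 × 244) = √2209 = 47.00 m/s.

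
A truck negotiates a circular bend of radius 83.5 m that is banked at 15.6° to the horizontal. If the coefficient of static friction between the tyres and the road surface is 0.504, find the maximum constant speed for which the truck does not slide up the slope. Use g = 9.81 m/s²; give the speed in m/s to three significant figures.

27.3 m/s

At the maximum speed, friction acts down the slope at its limiting value f = μN. Radially (horizontal, toward centre): N sinθ + μN cosθ = mv²/r. Vertically: N cosθ − μN sinθ = mg.
Dividing: v² = r g (sinθ + μcosθ)/(cosθ − μsinθ).
sinθ + μcosθ = 0.2689 + 0.504×0.9632 = 0.7544; cosθ − μsinθ = 0.9632 − 0.504×0.2689 = 0.8276.
v² = 83.5 × 9.81 × 0.7544/0.8276 = 746.6 m²/s², so v = 27.32 m/s.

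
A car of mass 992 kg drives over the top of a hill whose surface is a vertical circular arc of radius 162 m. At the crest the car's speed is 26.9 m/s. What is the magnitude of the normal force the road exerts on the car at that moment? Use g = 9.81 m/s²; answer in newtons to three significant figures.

5300 N

At the crest the centripetal acceleration points downward (toward the centre of the arc), so mg − N = mv²/r.
N = m(g − v²/r) = 992 × (9.81 − (26.9)²/162) = 992 × (9.81 − 4.467) = 992 × 5.343 = 5301 N.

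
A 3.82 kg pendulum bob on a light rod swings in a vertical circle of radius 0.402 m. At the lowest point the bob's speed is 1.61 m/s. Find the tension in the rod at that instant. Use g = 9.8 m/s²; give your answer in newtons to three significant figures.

At the lowest point, T points up (toward the centre) and the weight mg points down (away from the centre), so the net inward force is T − mg = mv²/r.
T = m(v²/r + g) = 3.82 × ((1.61)²/0.402 + 9.8) = 3.82 × (6.448 + 9.8) = 3.82 × 16.25 = 62.07 N.

62.1 N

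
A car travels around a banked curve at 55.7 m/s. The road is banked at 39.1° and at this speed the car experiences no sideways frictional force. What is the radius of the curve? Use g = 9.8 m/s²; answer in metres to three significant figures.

390 m

Frictionless banking: tanθ = v²/(rg), so r = v²/(g tanθ).
r = (55.7)²/(9.8 × tan 39.1°) = 3102/(9.8 × 0.8127) = 3102/7.964 = 389.6 m.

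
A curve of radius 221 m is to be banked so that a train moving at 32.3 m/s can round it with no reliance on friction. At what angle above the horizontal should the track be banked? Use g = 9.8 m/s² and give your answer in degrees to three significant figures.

With no friction, the horizontal component of the normal force provides the centripetal force: N sinθ = mv²/r, while N cosθ = mg vertically.
Dividing: tanθ = v²/(r g) = (32.3)²/(221 × 9.8) = 1043/2166 = 0.4817.
θ = arctan(0.4817) = 25.72°.

25.7°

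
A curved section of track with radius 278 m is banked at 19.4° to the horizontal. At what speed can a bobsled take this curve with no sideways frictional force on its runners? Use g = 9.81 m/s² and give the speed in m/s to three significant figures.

31.0 m/s

On a frictionless banked curve, N sinθ = mv²/r and N cosθ = mg, so tanθ = v²/(rg).
v = √(r g tanθ) = √(278 × 9.81 × tan 19.4°) = √(278 × 9.81 × 0.3522) = √960.4 = 30.99 m/s.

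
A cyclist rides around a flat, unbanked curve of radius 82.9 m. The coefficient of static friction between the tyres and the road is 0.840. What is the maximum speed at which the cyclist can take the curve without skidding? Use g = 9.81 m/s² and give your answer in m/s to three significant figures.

26.1 m/s

Friction provides the centripetal force on a flat curve. At maximum speed it is at its limiting value: μ_s m g = m v²/r.
Mass cancels: v_max = √(μ_s g r) = √(0.840 × 9.81 × 82.9) = √683.1 = 26.14 m/s.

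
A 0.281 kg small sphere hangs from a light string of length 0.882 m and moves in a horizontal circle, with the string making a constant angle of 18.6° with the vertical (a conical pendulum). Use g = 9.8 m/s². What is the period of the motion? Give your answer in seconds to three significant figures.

r = L sinθ = 0.2813 m. From T sinθ = mω²r and T cosθ = mg: tanθ = ω²r/g, so ω² = g tanθ / r = g/(L cosθ).
ω = √(g/(L cosθ)) = √(9.8/(0.882 × 0.9478)) = √11.72 = 3.424 rad/s.
Period = 2π/ω = 1.835 s.

1.84 s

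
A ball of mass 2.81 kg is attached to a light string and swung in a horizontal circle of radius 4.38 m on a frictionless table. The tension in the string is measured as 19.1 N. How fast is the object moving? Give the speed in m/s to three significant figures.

T = m v²/r ⇒ v = √(T r / m) = √(19.1 × 4.38 / 2.81) = √29.77 = 5.456 m/s.

5.46 m/s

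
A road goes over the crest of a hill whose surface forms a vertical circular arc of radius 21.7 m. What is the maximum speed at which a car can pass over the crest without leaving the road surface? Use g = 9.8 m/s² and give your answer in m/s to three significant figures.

14.6 m/s

At the crest the centre of the circle is below the car, so the net downward (centripetal) force is mg − N = mv²/r.
The car leaves the road when N → 0, giving v_max = √(g r) = √(9.8 × 21.7) = 14.58 m/s.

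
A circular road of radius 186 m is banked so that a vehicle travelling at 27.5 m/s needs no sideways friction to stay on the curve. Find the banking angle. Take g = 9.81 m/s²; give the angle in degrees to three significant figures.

22.5°

For a frictionless banked turn: horizontally N sinθ = mv²/r and vertically N cosθ = mg.
Dividing: tanθ = v²/(r g) = (27.5)²/(186 × 9.81) = 756.2/1825 = 0.4145.
θ = arctan(0.4145) = 22.51°.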